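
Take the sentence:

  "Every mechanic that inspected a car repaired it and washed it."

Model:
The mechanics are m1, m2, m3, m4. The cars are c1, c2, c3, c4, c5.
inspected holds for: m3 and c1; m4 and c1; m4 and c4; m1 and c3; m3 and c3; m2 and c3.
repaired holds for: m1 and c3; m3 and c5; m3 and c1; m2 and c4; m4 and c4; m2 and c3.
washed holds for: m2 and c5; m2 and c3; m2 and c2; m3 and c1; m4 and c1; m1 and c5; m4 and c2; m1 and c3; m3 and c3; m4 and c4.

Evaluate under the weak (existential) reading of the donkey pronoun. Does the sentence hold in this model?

"it" takes "a car" as antecedent — a donkey pronoun bound across the clause boundary.
Weak reading: every mechanic m with some inspected-car has at least one inspected-car c such that repaired(m,c) ∧ washed(m,c).
Per mechanic: m1:✓  m2:✓  m3:✓  m4:✓
Every mechanic in the restrictor has a witness.

True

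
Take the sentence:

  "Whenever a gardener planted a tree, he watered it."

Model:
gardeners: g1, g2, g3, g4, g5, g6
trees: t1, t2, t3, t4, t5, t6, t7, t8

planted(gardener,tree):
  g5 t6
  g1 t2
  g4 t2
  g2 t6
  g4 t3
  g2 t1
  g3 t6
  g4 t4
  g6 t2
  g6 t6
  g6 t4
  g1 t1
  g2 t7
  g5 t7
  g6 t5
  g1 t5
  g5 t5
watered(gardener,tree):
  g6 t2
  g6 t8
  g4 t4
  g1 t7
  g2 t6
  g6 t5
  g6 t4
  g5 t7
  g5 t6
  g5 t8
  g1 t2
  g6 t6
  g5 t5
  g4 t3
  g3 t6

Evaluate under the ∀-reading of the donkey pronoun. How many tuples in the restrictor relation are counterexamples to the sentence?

5

"it" takes "a tree" as antecedent — a donkey pronoun bound across the clause boundary.
Strong reading: for every (g,t) with planted(g,t), watered(g,t).
Restrictor pairs: (g1,t1) ✗  (g1,t2) ✓  (g1,t5) ✗  (g2,t1) ✗  (g2,t6) ✓  (g2,t7) ✗  (g3,t6) ✓  (g4,t2) ✗  (g4,t3) ✓  (g4,t4) ✓  (g5,t5) ✓  (g5,t6) ✓  (g5,t7) ✓  (g6,t2) ✓  (g6,t4) ✓  (g6,t5) ✓  (g6,t6) ✓
Counterexamples (restrictor pairs failing the scope): 5.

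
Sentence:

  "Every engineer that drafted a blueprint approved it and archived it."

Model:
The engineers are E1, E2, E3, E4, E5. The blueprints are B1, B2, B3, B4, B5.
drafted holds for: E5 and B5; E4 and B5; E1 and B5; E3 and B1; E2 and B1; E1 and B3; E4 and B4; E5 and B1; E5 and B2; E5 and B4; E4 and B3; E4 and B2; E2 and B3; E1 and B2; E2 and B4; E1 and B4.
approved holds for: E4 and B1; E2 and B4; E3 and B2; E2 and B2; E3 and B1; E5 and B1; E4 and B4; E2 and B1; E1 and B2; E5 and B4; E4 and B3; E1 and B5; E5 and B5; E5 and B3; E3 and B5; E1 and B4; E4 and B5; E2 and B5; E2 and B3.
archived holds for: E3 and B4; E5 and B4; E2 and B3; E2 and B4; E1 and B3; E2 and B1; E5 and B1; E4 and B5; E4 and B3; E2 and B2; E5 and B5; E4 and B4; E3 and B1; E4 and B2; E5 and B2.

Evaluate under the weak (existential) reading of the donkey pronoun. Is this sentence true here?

False

"it" takes "a blueprint" as antecedent — a donkey pronoun bound across the clause boundary.
Weak reading: every engineer e with some drafted-blueprint has at least one drafted-blueprint b such that approved(e,b) ∧ archived(e,b).
Per engineer: E1:✗  E2:✓  E3:✓  E4:✓  E5:✓
E1 has no witness among its drafted-blueprints.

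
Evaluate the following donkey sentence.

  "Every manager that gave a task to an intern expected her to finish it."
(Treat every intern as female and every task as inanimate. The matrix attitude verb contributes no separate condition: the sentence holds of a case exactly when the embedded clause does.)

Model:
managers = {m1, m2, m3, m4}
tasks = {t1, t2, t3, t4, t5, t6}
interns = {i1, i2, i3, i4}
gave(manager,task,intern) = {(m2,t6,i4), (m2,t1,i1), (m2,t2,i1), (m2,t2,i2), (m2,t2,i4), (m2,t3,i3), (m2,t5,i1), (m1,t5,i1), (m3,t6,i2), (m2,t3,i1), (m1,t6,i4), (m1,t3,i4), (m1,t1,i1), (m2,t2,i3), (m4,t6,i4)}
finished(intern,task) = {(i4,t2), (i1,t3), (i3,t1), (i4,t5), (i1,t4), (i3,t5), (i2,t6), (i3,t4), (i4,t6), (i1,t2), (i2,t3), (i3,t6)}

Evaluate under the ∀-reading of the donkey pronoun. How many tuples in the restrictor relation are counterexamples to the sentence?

8

"her" takes "an intern" as antecedent and "it" takes "a task"; both are donkey pronouns co-varying with the restrictor.
Strong reading: for every (m,t,i) with gave(m,t,i), finished(i,t).
Restrictor triples: (m1,t1,i1)→finished(i1,t1) ✗  (m1,t3,i4)→finished(i4,t3) ✗  (m1,t5,i1)→finished(i1,t5) ✗  (m1,t6,i4)→finished(i4,t6) ✓  (m2,t1,i1)→finished(i1,t1) ✗  (m2,t2,i1)→finished(i1,t2) ✓  (m2,t2,i2)→finished(i2,t2) ✗  (m2,t2,i3)→finished(i3,t2) ✗  (m2,t2,i4)→finished(i4,t2) ✓  (m2,t3,i1)→finished(i1,t3) ✓  (m2,t3,i3)→finished(i3,t3) ✗  (m2,t5,i1)→finished(i1,t5) ✗  (m2,t6,i4)→finished(i4,t6) ✓  (m3,t6,i2)→finished(i2,t6) ✓  (m4,t6,i4)→finished(i4,t6) ✓
Counterexamples (restrictor triples failing the scope): 8.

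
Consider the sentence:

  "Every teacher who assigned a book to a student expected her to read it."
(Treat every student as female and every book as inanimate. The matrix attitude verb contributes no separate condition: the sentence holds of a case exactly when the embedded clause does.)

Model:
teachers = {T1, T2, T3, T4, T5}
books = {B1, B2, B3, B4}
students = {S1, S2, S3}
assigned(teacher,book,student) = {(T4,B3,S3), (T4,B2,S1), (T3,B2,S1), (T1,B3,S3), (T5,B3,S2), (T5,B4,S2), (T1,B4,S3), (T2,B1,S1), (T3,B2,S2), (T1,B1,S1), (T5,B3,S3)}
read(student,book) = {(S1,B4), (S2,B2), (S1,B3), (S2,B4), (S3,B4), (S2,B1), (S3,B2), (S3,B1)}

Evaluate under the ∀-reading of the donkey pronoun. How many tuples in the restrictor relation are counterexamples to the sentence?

"her" takes "a student" as antecedent and "it" takes "a book"; both are donkey pronouns co-varying with the restrictor.
Strong reading: for every (t,b,s) with assigned(t,b,s), read(s,b).
Restrictor triples: (T1,B1,S1)→read(S1,B1) ✗  (T1,B3,S3)→read(S3,B3) ✗  (T1,B4,S3)→read(S3,B4) ✓  (T2,B1,S1)→read(S1,B1) ✗  (T3,B2,S1)→read(S1,B2) ✗  (T3,B2,S2)→read(S2,B2) ✓  (T4,B2,S1)→read(S1,B2) ✗  (T4,B3,S3)→read(S3,B3) ✗  (T5,B3,S2)→read(S2,B3) ✗  (T5,B3,S3)→read(S3,B3) ✗  (T5,B4,S2)→read(S2,B4) ✓
Counterexamples (restrictor triples failing the scope): 8.

8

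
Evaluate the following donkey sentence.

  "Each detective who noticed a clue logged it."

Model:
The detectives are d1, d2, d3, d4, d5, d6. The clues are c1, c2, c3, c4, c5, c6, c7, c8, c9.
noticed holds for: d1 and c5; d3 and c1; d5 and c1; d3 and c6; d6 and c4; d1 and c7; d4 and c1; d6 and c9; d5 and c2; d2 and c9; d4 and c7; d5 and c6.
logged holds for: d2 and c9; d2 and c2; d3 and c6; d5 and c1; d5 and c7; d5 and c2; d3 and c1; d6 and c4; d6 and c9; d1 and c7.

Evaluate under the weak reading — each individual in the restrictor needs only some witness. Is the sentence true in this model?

False

"it" takes "a clue" as antecedent — a donkey pronoun bound across the clause boundary.
Weak reading: every detective d with some noticed-clue has at least one noticed-clue c such that logged(d,c).
Per detective: d1:✓  d2:✓  d3:✓  d4:✗  d5:✓  d6:✓
d4 has no witness among its noticed-clues.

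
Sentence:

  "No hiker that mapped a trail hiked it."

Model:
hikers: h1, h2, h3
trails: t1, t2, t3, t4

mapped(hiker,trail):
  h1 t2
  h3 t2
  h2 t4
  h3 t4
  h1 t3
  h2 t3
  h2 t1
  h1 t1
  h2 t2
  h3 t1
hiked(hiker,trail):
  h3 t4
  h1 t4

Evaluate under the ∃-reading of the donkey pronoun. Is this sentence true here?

"it" takes "a trail" as antecedent — a donkey pronoun bound across the clause boundary.
Truth condition: for no (h,t) with mapped(h,t) does hiked(h,t) hold.
Restrictor pairs — does the scope hold? (h1,t1):fails  (h1,t2):fails  (h1,t3):fails  (h2,t1):fails  (h2,t2):fails  (h2,t3):fails  (h2,t4):fails  (h3,t1):fails  (h3,t2):fails  (h3,t4):holds
Scope holds for 1 pair(s), so the sentence is false.

False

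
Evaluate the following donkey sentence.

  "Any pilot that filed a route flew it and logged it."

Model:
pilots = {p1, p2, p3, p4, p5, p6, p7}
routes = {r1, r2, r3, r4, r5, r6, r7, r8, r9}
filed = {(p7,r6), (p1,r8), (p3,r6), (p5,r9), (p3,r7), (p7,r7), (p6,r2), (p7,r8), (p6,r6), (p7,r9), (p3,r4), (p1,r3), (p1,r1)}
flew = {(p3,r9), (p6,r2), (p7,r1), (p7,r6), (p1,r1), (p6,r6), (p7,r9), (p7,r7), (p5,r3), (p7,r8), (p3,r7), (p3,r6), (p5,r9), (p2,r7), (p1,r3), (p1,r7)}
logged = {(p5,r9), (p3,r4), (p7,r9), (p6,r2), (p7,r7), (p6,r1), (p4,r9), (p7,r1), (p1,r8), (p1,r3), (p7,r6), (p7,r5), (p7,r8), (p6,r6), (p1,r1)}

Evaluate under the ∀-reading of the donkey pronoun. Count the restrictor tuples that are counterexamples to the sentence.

4

"it" takes "a route" as antecedent — a donkey pronoun bound across the clause boundary.
Strong reading: for every (p,r) with filed(p,r), flew(p,r) ∧ logged(p,r).
Restrictor pairs: (p1,r1) ✓  (p1,r3) ✓  (p1,r8) ✗  (p3,r4) ✗  (p3,r6) ✗  (p3,r7) ✗  (p5,r9) ✓  (p6,r2) ✓  (p6,r6) ✓  (p7,r6) ✓  (p7,r7) ✓  (p7,r8) ✓  (p7,r9) ✓
Counterexamples (restrictor pairs failing the scope): 4.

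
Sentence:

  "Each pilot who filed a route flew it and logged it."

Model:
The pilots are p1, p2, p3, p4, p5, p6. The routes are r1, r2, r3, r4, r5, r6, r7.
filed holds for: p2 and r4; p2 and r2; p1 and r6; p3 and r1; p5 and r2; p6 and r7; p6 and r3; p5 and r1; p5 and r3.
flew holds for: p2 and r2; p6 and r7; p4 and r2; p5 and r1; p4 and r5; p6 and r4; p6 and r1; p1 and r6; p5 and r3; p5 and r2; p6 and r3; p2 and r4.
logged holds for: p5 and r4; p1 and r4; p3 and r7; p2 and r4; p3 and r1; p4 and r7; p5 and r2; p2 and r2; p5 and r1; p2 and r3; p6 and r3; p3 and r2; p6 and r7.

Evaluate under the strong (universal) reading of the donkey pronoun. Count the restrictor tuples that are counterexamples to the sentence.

"it" takes "a route" as antecedent — a donkey pronoun bound across the clause boundary.
Strong reading: for every (p,r) with filed(p,r), flew(p,r) ∧ logged(p,r).
Restrictor pairs: (p1,r6) ✗  (p2,r2) ✓  (p2,r4) ✓  (p3,r1) ✗  (p5,r1) ✓  (p5,r2) ✓  (p5,r3) ✗  (p6,r3) ✓  (p6,r7) ✓
Counterexamples (restrictor pairs failing the scope): 3.

3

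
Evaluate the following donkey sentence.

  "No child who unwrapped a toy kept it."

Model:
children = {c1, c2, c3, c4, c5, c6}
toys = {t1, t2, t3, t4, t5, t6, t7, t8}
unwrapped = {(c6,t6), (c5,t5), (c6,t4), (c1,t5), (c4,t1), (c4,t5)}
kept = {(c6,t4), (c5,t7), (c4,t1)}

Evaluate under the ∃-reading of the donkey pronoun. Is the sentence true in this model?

"it" takes "a toy" as antecedent — a donkey pronoun bound across the clause boundary.
Truth condition: for no (c,t) with unwrapped(c,t) does kept(c,t) hold.
Restrictor pairs — does the scope hold? (c1,t5):fails  (c4,t1):holds  (c4,t5):fails  (c5,t5):fails  (c6,t4):holds  (c6,t6):fails
Scope holds for 2 pair(s), so the sentence is false.

False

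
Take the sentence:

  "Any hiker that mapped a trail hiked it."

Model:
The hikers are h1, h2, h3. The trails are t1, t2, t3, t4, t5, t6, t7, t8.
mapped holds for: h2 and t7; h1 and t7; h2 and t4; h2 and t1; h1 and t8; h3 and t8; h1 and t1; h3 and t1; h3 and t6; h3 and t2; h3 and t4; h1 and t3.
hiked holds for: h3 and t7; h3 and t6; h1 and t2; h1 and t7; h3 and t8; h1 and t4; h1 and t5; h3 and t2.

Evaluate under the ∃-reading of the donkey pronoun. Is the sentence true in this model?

"it" takes "a trail" as antecedent — a donkey pronoun bound across the clause boundary.
Weak reading: every hiker h with some mapped-trail has at least one mapped-trail t such that hiked(h,t).
Per hiker: h1:✓  h2:✗  h3:✓
h2 has no witness among its mapped-trails.

False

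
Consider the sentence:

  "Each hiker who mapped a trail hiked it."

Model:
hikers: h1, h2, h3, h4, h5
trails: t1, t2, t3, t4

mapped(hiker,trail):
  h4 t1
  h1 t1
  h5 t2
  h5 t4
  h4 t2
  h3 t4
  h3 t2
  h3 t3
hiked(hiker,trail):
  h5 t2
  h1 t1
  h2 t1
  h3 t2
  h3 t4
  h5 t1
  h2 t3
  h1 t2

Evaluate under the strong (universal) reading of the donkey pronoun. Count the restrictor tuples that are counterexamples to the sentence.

"it" takes "a trail" as antecedent — a donkey pronoun bound across the clause boundary.
Strong reading: for every (h,t) with mapped(h,t), hiked(h,t).
Restrictor pairs: (h1,t1) ✓  (h3,t2) ✓  (h3,t3) ✗  (h3,t4) ✓  (h4,t1) ✗  (h4,t2) ✗  (h5,t2) ✓  (h5,t4) ✗
Counterexamples (restrictor pairs failing the scope): 4.

4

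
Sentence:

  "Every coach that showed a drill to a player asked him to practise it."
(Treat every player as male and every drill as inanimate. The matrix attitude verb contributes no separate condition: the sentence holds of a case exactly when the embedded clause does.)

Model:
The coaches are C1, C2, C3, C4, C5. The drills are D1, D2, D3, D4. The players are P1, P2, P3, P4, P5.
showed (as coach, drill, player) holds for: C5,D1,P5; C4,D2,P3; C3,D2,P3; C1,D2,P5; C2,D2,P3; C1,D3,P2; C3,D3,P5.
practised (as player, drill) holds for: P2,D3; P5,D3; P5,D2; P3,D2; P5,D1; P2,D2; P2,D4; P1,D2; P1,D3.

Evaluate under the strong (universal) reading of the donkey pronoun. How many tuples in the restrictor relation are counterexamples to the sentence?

"him" takes "a player" as antecedent and "it" takes "a drill"; both are donkey pronouns co-varying with the restrictor.
Strong reading: for every (c,d,p) with showed(c,d,p), practised(p,d).
Restrictor triples: (C1,D2,P5)→practised(P5,D2) ✓  (C1,D3,P2)→practised(P2,D3) ✓  (C2,D2,P3)→practised(P3,D2) ✓  (C3,D2,P3)→practised(P3,D2) ✓  (C3,D3,P5)→practised(P5,D3) ✓  (C4,D2,P3)→practised(P3,D2) ✓  (C5,D1,P5)→practised(P5,D1) ✓
Counterexamples (restrictor triples failing the scope): 0.

0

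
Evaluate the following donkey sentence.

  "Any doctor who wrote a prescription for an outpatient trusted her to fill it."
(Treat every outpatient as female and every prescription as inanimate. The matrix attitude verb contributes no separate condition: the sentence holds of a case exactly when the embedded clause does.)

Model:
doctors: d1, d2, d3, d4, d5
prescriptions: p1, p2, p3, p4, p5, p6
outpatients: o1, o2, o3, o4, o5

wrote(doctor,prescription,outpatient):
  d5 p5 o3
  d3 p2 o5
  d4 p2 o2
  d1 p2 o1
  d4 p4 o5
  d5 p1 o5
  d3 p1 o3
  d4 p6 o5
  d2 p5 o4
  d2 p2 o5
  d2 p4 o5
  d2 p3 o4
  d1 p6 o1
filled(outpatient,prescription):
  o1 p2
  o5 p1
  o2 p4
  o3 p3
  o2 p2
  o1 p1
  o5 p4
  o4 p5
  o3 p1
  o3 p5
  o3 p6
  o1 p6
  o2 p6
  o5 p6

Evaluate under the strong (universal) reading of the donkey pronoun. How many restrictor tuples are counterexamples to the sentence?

"her" takes "an outpatient" as antecedent and "it" takes "a prescription"; both are donkey pronouns co-varying with the restrictor.
Strong reading: for every (d,p,o) with wrote(d,p,o), filled(o,p).
Restrictor triples: (d1,p2,o1)→filled(o1,p2) ✓  (d1,p6,o1)→filled(o1,p6) ✓  (d2,p2,o5)→filled(o5,p2) ✗  (d2,p3,o4)→filled(o4,p3) ✗  (d2,p4,o5)→filled(o5,p4) ✓  (d2,p5,o4)→filled(o4,p5) ✓  (d3,p1,o3)→filled(o3,p1) ✓  (d3,p2,o5)→filled(o5,p2) ✗  (d4,p2,o2)→filled(o2,p2) ✓  (d4,p4,o5)→filled(o5,p4) ✓  (d4,p6,o5)→filled(o5,p6) ✓  (d5,p1,o5)→filled(o5,p1) ✓  (d5,p5,o3)→filled(o3,p5) ✓
Counterexamples (restrictor triples failing the scope): 3.

3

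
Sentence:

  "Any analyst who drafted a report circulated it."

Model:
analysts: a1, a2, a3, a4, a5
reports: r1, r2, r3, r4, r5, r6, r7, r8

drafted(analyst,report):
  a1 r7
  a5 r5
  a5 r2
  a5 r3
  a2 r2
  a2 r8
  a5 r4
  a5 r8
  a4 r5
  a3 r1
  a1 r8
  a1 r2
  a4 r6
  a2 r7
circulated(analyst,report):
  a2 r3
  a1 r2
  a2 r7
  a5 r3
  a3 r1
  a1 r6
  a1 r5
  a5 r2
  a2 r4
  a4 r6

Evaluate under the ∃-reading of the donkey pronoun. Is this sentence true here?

True

"it" takes "a report" as antecedent — a donkey pronoun bound across the clause boundary.
Weak reading: every analyst a with some drafted-report has at least one drafted-report r such that circulated(a,r).
Per analyst: a1:✓  a2:✓  a3:✓  a4:✓  a5:✓
Every analyst in the restrictor has a witness.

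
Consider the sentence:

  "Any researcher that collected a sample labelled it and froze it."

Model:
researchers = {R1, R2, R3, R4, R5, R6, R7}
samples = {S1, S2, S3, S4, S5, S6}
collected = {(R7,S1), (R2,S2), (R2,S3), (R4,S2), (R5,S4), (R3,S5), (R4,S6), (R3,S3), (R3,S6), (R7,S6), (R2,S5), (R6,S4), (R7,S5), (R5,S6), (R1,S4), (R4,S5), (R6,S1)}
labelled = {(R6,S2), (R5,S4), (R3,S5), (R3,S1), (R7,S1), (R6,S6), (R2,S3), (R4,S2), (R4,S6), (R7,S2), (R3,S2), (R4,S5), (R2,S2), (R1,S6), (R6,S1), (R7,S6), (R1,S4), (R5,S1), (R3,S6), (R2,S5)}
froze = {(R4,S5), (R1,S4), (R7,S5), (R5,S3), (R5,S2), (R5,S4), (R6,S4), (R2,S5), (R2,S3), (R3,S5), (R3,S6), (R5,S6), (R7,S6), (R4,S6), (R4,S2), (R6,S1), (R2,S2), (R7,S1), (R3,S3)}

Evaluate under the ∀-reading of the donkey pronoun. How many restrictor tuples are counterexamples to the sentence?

4

"it" takes "a sample" as antecedent — a donkey pronoun bound across the clause boundary.
Strong reading: for every (r,s) with collected(r,s), labelled(r,s) ∧ froze(r,s).
Restrictor pairs: (R1,S4) ✓  (R2,S2) ✓  (R2,S3) ✓  (R2,S5) ✓  (R3,S3) ✗  (R3,S5) ✓  (R3,S6) ✓  (R4,S2) ✓  (R4,S5) ✓  (R4,S6) ✓  (R5,S4) ✓  (R5,S6) ✗  (R6,S1) ✓  (R6,S4) ✗  (R7,S1) ✓  (R7,S5) ✗  (R7,S6) ✓
Counterexamples (restrictor pairs failing the scope): 4.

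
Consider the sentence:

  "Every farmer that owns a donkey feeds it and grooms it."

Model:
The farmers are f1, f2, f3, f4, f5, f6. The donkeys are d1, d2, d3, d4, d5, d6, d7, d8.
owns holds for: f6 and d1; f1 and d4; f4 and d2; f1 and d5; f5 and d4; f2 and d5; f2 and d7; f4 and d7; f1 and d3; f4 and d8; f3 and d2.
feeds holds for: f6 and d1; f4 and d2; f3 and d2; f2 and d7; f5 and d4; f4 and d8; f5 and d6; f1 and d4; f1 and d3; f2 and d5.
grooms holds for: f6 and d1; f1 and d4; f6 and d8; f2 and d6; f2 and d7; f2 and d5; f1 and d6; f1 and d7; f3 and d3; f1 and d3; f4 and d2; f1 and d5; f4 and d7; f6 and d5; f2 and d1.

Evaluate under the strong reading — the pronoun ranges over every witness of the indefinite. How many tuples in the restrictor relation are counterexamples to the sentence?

"it" takes "a donkey" as antecedent — a donkey pronoun bound across the clause boundary.
Strong reading: for every (f,d) with owns(f,d), feeds(f,d) ∧ grooms(f,d).
Restrictor pairs: (f1,d3) ✓  (f1,d4) ✓  (f1,d5) ✗  (f2,d5) ✓  (f2,d7) ✓  (f3,d2) ✗  (f4,d2) ✓  (f4,d7) ✗  (f4,d8) ✗  (f5,d4) ✗  (f6,d1) ✓
Counterexamples (restrictor pairs failing the scope): 5.

5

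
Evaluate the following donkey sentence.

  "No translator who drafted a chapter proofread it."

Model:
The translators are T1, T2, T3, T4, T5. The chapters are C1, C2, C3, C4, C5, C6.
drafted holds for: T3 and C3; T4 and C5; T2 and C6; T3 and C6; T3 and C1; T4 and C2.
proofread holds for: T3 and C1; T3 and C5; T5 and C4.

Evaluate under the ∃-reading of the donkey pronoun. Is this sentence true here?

"it" takes "a chapter" as antecedent — a donkey pronoun bound across the clause boundary.
Truth condition: for no (t,c) with drafted(t,c) does proofread(t,c) hold.
Restrictor pairs — does the scope hold? (T2,C6):fails  (T3,C1):holds  (T3,C3):fails  (T3,C6):fails  (T4,C2):fails  (T4,C5):fails
Scope holds for 1 pair(s), so the sentence is false.

False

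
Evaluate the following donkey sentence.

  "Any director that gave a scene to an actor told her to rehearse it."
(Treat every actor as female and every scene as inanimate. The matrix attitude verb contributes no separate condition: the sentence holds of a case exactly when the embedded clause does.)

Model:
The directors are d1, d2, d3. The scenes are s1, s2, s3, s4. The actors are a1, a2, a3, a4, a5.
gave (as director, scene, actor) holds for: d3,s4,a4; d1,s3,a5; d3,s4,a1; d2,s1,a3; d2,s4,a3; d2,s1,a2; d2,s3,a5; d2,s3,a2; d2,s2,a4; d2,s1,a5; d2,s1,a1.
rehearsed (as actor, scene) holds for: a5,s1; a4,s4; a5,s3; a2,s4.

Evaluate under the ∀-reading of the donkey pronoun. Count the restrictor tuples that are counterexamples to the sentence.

"her" takes "an actor" as antecedent and "it" takes "a scene"; both are donkey pronouns co-varying with the restrictor.
Strong reading: for every (d,s,a) with gave(d,s,a), rehearsed(a,s).
Restrictor triples: (d1,s3,a5)→rehearsed(a5,s3) ✓  (d2,s1,a1)→rehearsed(a1,s1) ✗  (d2,s1,a2)→rehearsed(a2,s1) ✗  (d2,s1,a3)→rehearsed(a3,s1) ✗  (d2,s1,a5)→rehearsed(a5,s1) ✓  (d2,s2,a4)→rehearsed(a4,s2) ✗  (d2,s3,a2)→rehearsed(a2,s3) ✗  (d2,s3,a5)→rehearsed(a5,s3) ✓  (d2,s4,a3)→rehearsed(a3,s4) ✗  (d3,s4,a1)→rehearsed(a1,s4) ✗  (d3,s4,a4)→rehearsed(a4,s4) ✓
Counterexamples (restrictor triples failing the scope): 7.

7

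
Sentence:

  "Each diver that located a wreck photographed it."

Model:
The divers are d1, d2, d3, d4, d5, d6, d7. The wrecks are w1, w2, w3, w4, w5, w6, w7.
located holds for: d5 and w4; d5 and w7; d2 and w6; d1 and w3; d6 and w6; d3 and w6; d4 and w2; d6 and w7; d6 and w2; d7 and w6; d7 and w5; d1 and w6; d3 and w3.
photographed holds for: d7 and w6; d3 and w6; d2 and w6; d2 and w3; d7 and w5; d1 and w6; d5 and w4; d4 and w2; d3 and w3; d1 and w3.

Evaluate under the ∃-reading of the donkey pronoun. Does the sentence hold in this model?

"it" takes "a wreck" as antecedent — a donkey pronoun bound across the clause boundary.
Weak reading: every diver d with some located-wreck has at least one located-wreck w such that photographed(d,w).
Per diver: d1:✓  d2:✓  d3:✓  d4:✓  d5:✓  d6:✗  d7:✓
d6 has no witness among its located-wrecks.

False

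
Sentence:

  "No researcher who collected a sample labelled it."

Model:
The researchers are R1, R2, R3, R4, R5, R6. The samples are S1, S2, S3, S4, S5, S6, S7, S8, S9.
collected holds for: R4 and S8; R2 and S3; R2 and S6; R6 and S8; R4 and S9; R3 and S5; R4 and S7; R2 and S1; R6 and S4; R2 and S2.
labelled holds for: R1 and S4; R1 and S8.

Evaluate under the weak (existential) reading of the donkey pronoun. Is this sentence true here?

True

"it" takes "a sample" as antecedent — a donkey pronoun bound across the clause boundary.
Truth condition: for no (r,s) with collected(r,s) does labelled(r,s) hold.
Restrictor pairs — does the scope hold? (R2,S1):fails  (R2,S2):fails  (R2,S3):fails  (R2,S6):fails  (R3,S5):fails  (R4,S7):fails  (R4,S8):fails  (R4,S9):fails  (R6,S4):fails  (R6,S8):fails
Scope holds for no restrictor pair, so the sentence is true.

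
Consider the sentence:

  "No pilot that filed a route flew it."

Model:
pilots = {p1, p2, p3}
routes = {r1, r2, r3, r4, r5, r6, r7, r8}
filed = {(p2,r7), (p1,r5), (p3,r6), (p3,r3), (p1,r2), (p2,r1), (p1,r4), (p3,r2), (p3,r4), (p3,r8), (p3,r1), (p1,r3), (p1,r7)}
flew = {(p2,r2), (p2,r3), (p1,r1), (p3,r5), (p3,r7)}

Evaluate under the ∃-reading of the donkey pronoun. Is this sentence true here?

True

"it" takes "a route" as antecedent — a donkey pronoun bound across the clause boundary.
Truth condition: for no (p,r) with filed(p,r) does flew(p,r) hold.
Restrictor pairs — does the scope hold? (p1,r2):fails  (p1,r3):fails  (p1,r4):fails  (p1,r5):fails  (p1,r7):fails  (p2,r1):fails  (p2,r7):fails  (p3,r1):fails  (p3,r2):fails  (p3,r3):fails  (p3,r4):fails  (p3,r6):fails  (p3,r8):fails
Scope holds for no restrictor pair, so the sentence is true.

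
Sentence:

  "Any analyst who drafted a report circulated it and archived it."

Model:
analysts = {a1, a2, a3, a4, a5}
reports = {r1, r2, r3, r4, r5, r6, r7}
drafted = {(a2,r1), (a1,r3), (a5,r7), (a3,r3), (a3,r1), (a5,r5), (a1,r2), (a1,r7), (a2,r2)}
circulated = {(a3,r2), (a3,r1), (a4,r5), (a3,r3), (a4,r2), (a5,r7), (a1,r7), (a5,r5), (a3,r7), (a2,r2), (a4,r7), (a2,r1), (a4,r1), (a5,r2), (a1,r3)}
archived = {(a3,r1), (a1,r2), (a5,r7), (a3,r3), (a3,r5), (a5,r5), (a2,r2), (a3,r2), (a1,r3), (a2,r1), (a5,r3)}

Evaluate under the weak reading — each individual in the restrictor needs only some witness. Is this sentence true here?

True

"it" takes "a report" as antecedent — a donkey pronoun bound across the clause boundary.
Weak reading: every analyst a with some drafted-report has at least one drafted-report r such that circulated(a,r) ∧ archived(a,r).
Per analyst: a1:✓  a2:✓  a3:✓  a5:✓
Every analyst in the restrictor has a witness.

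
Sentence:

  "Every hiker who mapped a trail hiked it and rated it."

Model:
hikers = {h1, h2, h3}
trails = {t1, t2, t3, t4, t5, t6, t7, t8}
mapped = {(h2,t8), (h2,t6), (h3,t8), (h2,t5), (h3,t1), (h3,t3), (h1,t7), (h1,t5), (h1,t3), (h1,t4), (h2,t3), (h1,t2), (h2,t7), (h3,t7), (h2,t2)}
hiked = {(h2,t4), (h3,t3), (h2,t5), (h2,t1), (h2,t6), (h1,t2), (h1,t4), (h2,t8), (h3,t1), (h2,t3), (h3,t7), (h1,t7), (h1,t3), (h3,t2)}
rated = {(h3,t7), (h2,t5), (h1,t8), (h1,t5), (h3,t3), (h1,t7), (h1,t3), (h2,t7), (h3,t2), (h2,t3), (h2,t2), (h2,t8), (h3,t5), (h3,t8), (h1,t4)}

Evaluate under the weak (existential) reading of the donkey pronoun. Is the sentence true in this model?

"it" takes "a trail" as antecedent — a donkey pronoun bound across the clause boundary.
Weak reading: every hiker h with some mapped-trail has at least one mapped-trail t such that hiked(h,t) ∧ rated(h,t).
Per hiker: h1:✓  h2:✓  h3:✓
Every hiker in the restrictor has a witness.

True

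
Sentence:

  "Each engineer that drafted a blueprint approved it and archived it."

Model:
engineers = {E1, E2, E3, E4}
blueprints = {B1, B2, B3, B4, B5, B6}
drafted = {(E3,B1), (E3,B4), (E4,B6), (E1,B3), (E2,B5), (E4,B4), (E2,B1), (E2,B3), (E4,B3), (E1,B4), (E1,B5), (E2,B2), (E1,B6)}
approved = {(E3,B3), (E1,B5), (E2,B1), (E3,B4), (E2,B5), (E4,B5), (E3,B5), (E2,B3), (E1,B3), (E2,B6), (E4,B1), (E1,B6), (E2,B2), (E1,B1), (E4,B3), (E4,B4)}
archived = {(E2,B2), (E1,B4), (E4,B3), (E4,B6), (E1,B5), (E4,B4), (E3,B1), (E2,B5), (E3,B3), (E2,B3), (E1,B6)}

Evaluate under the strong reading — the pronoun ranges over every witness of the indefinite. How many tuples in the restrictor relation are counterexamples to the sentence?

"it" takes "a blueprint" as antecedent — a donkey pronoun bound across the clause boundary.
Strong reading: for every (e,b) with drafted(e,b), approved(e,b) ∧ archived(e,b).
Restrictor pairs: (E1,B3) ✗  (E1,B4) ✗  (E1,B5) ✓  (E1,B6) ✓  (E2,B1) ✗  (E2,B2) ✓  (E2,B3) ✓  (E2,B5) ✓  (E3,B1) ✗  (E3,B4) ✗  (E4,B3) ✓  (E4,B4) ✓  (E4,B6) ✗
Counterexamples (restrictor pairs failing the scope): 6.

6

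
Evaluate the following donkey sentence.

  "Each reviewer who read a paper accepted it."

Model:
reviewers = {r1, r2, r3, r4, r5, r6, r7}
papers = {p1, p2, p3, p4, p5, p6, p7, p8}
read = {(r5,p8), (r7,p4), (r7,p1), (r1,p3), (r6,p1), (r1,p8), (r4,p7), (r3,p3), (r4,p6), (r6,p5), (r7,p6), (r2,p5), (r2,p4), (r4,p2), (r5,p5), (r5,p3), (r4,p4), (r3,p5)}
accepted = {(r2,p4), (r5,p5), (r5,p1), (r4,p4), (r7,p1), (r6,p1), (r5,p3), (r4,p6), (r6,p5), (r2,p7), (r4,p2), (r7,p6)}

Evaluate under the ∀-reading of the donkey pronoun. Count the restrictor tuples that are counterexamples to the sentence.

8

"it" takes "a paper" as antecedent — a donkey pronoun bound across the clause boundary.
Strong reading: for every (r,p) with read(r,p), accepted(r,p).
Restrictor pairs: (r1,p3) ✗  (r1,p8) ✗  (r2,p4) ✓  (r2,p5) ✗  (r3,p3) ✗  (r3,p5) ✗  (r4,p2) ✓  (r4,p4) ✓  (r4,p6) ✓  (r4,p7) ✗  (r5,p3) ✓  (r5,p5) ✓  (r5,p8) ✗  (r6,p1) ✓  (r6,p5) ✓  (r7,p1) ✓  (r7,p4) ✗  (r7,p6) ✓
Counterexamples (restrictor pairs failing the scope): 8.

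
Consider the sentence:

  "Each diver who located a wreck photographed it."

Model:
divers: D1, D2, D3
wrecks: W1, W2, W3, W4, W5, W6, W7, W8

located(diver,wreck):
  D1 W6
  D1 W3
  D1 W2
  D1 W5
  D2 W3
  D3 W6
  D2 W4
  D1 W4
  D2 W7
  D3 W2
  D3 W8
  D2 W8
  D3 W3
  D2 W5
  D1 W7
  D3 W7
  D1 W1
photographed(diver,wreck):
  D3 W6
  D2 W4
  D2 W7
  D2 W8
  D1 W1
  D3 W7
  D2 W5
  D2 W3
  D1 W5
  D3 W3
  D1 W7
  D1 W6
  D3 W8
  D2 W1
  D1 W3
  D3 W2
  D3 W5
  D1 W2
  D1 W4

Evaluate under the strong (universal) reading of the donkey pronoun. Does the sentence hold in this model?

"it" takes "a wreck" as antecedent — a donkey pronoun bound across the clause boundary.
Strong reading: for every (d,w) with located(d,w), photographed(d,w).
Restrictor pairs: (D1,W1) ✓  (D1,W2) ✓  (D1,W3) ✓  (D1,W4) ✓  (D1,W5) ✓  (D1,W6) ✓  (D1,W7) ✓  (D2,W3) ✓  (D2,W4) ✓  (D2,W5) ✓  (D2,W7) ✓  (D2,W8) ✓  (D3,W2) ✓  (D3,W3) ✓  (D3,W6) ✓  (D3,W7) ✓  (D3,W8) ✓
Every restrictor pair satisfies the scope.

True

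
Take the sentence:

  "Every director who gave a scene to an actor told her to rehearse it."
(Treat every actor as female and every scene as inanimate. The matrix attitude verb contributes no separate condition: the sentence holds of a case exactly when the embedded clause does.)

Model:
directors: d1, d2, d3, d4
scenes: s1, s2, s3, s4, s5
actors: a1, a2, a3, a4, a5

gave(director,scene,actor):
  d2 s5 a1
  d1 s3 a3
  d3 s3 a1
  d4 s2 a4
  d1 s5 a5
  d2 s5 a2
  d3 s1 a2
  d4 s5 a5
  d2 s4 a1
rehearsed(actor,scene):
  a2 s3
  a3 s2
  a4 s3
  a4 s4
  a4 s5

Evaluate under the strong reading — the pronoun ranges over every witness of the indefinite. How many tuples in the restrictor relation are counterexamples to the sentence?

"her" takes "an actor" as antecedent and "it" takes "a scene"; both are donkey pronouns co-varying with the restrictor.
Strong reading: for every (d,s,a) with gave(d,s,a), rehearsed(a,s).
Restrictor triples: (d1,s3,a3)→rehearsed(a3,s3) ✗  (d1,s5,a5)→rehearsed(a5,s5) ✗  (d2,s4,a1)→rehearsed(a1,s4) ✗  (d2,s5,a1)→rehearsed(a1,s5) ✗  (d2,s5,a2)→rehearsed(a2,s5) ✗  (d3,s1,a2)→rehearsed(a2,s1) ✗  (d3,s3,a1)→rehearsed(a1,s3) ✗  (d4,s2,a4)→rehearsed(a4,s2) ✗  (d4,s5,a5)→rehearsed(a5,s5) ✗
Counterexamples (restrictor triples failing the scope): 9.

9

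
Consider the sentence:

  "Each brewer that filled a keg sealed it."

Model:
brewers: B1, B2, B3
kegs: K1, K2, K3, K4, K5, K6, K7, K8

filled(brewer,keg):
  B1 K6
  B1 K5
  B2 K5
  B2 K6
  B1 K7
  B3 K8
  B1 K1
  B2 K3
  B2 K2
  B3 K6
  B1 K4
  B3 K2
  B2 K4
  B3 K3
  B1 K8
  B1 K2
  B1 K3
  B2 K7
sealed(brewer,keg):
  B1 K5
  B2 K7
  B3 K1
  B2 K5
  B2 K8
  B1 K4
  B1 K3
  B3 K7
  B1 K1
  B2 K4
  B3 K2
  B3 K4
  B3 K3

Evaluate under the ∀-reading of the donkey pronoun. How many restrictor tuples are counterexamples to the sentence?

9

"it" takes "a keg" as antecedent — a donkey pronoun bound across the clause boundary.
Strong reading: for every (b,k) with filled(b,k), sealed(b,k).
Restrictor pairs: (B1,K1) ✓  (B1,K2) ✗  (B1,K3) ✓  (B1,K4) ✓  (B1,K5) ✓  (B1,K6) ✗  (B1,K7) ✗  (B1,K8) ✗  (B2,K2) ✗  (B2,K3) ✗  (B2,K4) ✓  (B2,K5) ✓  (B2,K6) ✗  (B2,K7) ✓  (B3,K2) ✓  (B3,K3) ✓  (B3,K6) ✗  (B3,K8) ✗
Counterexamples (restrictor pairs failing the scope): 9.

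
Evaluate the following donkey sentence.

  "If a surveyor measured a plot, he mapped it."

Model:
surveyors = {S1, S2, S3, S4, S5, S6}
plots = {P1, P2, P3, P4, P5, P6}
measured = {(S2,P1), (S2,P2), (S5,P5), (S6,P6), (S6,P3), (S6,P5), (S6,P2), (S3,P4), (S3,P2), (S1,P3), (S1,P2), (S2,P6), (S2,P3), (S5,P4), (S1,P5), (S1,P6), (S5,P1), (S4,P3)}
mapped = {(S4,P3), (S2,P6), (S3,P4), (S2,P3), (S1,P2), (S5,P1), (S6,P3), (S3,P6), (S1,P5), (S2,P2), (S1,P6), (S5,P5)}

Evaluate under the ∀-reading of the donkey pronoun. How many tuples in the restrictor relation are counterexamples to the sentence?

7

"it" takes "a plot" as antecedent — a donkey pronoun bound across the clause boundary.
Strong reading: for every (s,p) with measured(s,p), mapped(s,p).
Restrictor pairs: (S1,P2) ✓  (S1,P3) ✗  (S1,P5) ✓  (S1,P6) ✓  (S2,P1) ✗  (S2,P2) ✓  (S2,P3) ✓  (S2,P6) ✓  (S3,P2) ✗  (S3,P4) ✓  (S4,P3) ✓  (S5,P1) ✓  (S5,P4) ✗  (S5,P5) ✓  (S6,P2) ✗  (S6,P3) ✓  (S6,P5) ✗  (S6,P6) ✗
Counterexamples (restrictor pairs failing the scope): 7.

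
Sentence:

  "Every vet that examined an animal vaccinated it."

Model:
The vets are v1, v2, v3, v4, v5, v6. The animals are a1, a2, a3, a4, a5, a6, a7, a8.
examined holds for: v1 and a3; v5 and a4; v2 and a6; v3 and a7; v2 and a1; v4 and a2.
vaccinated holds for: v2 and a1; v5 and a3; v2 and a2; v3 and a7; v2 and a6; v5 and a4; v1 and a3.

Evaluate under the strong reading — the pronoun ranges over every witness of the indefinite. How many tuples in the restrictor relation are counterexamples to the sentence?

"it" takes "an animal" as antecedent — a donkey pronoun bound across the clause boundary.
Strong reading: for every (v,a) with examined(v,a), vaccinated(v,a).
Restrictor pairs: (v1,a3) ✓  (v2,a1) ✓  (v2,a6) ✓  (v3,a7) ✓  (v4,a2) ✗  (v5,a4) ✓
Counterexamples (restrictor pairs failing the scope): 1.

1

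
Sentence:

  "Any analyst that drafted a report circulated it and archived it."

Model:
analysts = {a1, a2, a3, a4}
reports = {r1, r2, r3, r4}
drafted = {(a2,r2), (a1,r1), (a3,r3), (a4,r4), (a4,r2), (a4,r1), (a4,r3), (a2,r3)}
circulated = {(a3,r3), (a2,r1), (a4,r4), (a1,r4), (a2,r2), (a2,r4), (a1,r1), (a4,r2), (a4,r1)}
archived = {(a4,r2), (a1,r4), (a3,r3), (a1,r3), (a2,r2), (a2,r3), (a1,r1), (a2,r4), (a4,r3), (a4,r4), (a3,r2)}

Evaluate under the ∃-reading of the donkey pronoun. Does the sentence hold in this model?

"it" takes "a report" as antecedent — a donkey pronoun bound across the clause boundary.
Weak reading: every analyst a with some drafted-report has at least one drafted-report r such that circulated(a,r) ∧ archived(a,r).
Per analyst: a1:✓  a2:✓  a3:✓  a4:✓
Every analyst in the restrictor has a witness.

True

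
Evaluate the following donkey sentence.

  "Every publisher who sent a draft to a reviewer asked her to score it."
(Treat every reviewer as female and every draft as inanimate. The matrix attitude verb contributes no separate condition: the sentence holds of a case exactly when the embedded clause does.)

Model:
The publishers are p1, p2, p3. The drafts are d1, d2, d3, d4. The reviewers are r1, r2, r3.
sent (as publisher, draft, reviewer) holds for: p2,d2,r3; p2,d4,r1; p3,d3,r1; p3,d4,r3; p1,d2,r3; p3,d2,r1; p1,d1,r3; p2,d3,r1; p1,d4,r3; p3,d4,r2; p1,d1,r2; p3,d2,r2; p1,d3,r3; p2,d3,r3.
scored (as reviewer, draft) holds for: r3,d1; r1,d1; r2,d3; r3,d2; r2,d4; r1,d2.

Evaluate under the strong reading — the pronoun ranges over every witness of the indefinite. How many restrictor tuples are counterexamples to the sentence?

9

"her" takes "a reviewer" as antecedent and "it" takes "a draft"; both are donkey pronouns co-varying with the restrictor.
Strong reading: for every (p,d,r) with sent(p,d,r), scored(r,d).
Restrictor triples: (p1,d1,r2)→scored(r2,d1) ✗  (p1,d1,r3)→scored(r3,d1) ✓  (p1,d2,r3)→scored(r3,d2) ✓  (p1,d3,r3)→scored(r3,d3) ✗  (p1,d4,r3)→scored(r3,d4) ✗  (p2,d2,r3)→scored(r3,d2) ✓  (p2,d3,r1)→scored(r1,d3) ✗  (p2,d3,r3)→scored(r3,d3) ✗  (p2,d4,r1)→scored(r1,d4) ✗  (p3,d2,r1)→scored(r1,d2) ✓  (p3,d2,r2)→scored(r2,d2) ✗  (p3,d3,r1)→scored(r1,d3) ✗  (p3,d4,r2)→scored(r2,d4) ✓  (p3,d4,r3)→scored(r3,d4) ✗
Counterexamples (restrictor triples failing the scope): 9.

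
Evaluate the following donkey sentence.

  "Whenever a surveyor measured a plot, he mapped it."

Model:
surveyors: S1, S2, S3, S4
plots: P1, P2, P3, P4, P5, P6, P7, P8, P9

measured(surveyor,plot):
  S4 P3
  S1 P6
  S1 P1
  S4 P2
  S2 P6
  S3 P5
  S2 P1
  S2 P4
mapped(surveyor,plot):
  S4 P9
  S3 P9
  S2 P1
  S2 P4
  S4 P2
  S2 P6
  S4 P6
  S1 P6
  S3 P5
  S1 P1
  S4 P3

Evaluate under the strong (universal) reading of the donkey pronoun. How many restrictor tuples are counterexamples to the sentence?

"it" takes "a plot" as antecedent — a donkey pronoun bound across the clause boundary.
Strong reading: for every (s,p) with measured(s,p), mapped(s,p).
Restrictor pairs: (S1,P1) ✓  (S1,P6) ✓  (S2,P1) ✓  (S2,P4) ✓  (S2,P6) ✓  (S3,P5) ✓  (S4,P2) ✓  (S4,P3) ✓
Counterexamples (restrictor pairs failing the scope): 0.

0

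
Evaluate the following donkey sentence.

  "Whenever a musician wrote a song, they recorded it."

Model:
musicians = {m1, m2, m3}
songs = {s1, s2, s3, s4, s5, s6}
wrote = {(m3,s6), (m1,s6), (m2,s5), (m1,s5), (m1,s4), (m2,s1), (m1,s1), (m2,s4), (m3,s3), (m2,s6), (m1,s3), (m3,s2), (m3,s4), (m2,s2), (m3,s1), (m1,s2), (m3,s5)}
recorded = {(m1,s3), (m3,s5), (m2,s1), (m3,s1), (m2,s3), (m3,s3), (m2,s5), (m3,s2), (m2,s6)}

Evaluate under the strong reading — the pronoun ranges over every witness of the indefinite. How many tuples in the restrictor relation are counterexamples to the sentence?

"it" takes "a song" as antecedent — a donkey pronoun bound across the clause boundary.
Strong reading: for every (m,s) with wrote(m,s), recorded(m,s).
Restrictor pairs: (m1,s1) ✗  (m1,s2) ✗  (m1,s3) ✓  (m1,s4) ✗  (m1,s5) ✗  (m1,s6) ✗  (m2,s1) ✓  (m2,s2) ✗  (m2,s4) ✗  (m2,s5) ✓  (m2,s6) ✓  (m3,s1) ✓  (m3,s2) ✓  (m3,s3) ✓  (m3,s4) ✗  (m3,s5) ✓  (m3,s6) ✗
Counterexamples (restrictor pairs failing the scope): 9.

9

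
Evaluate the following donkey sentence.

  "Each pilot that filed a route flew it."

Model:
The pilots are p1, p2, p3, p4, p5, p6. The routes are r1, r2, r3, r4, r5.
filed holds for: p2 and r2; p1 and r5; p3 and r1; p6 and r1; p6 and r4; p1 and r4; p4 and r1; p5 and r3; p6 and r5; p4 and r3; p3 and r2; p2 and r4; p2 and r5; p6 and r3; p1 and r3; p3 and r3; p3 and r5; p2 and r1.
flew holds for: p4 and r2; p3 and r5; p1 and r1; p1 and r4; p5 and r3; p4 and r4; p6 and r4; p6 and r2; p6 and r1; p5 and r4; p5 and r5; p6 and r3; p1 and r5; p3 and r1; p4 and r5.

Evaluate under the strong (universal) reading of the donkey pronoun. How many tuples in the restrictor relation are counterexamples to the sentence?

10

"it" takes "a route" as antecedent — a donkey pronoun bound across the clause boundary.
Strong reading: for every (p,r) with filed(p,r), flew(p,r).
Restrictor pairs: (p1,r3) ✗  (p1,r4) ✓  (p1,r5) ✓  (p2,r1) ✗  (p2,r2) ✗  (p2,r4) ✗  (p2,r5) ✗  (p3,r1) ✓  (p3,r2) ✗  (p3,r3) ✗  (p3,r5) ✓  (p4,r1) ✗  (p4,r3) ✗  (p5,r3) ✓  (p6,r1) ✓  (p6,r3) ✓  (p6,r4) ✓  (p6,r5) ✗
Counterexamples (restrictor pairs failing the scope): 10.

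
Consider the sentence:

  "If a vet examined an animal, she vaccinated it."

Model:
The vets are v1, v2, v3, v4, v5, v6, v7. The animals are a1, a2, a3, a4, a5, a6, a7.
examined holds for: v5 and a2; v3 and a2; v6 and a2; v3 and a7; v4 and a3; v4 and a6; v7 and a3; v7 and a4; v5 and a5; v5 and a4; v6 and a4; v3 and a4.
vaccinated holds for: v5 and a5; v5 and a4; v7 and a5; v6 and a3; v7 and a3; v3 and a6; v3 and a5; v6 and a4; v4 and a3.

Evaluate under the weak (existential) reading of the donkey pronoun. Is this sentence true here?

False

"it" takes "an animal" as antecedent — a donkey pronoun bound across the clause boundary.
Weak reading: every vet v with some examined-animal has at least one examined-animal a such that vaccinated(v,a).
Per vet: v3:✗  v4:✓  v5:✓  v6:✓  v7:✓
v3 has no witness among its examined-animals.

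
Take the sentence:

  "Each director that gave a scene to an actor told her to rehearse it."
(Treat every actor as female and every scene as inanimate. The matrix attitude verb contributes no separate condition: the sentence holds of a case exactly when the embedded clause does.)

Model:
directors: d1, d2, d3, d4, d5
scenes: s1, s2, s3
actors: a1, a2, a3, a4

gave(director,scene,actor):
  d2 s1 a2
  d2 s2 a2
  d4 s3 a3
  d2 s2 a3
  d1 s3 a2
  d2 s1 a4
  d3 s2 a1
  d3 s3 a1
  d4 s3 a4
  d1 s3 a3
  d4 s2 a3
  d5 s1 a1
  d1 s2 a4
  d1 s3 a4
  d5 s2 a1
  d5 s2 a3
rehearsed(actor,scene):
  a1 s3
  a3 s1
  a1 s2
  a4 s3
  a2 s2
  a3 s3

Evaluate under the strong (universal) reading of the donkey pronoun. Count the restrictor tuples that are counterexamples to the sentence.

"her" takes "an actor" as antecedent and "it" takes "a scene"; both are donkey pronouns co-varying with the restrictor.
Strong reading: for every (d,s,a) with gave(d,s,a), rehearsed(a,s).
Restrictor triples: (d1,s2,a4)→rehearsed(a4,s2) ✗  (d1,s3,a2)→rehearsed(a2,s3) ✗  (d1,s3,a3)→rehearsed(a3,s3) ✓  (d1,s3,a4)→rehearsed(a4,s3) ✓  (d2,s1,a2)→rehearsed(a2,s1) ✗  (d2,s1,a4)→rehearsed(a4,s1) ✗  (d2,s2,a2)→rehearsed(a2,s2) ✓  (d2,s2,a3)→rehearsed(a3,s2) ✗  (d3,s2,a1)→rehearsed(a1,s2) ✓  (d3,s3,a1)→rehearsed(a1,s3) ✓  (d4,s2,a3)→rehearsed(a3,s2) ✗  (d4,s3,a3)→rehearsed(a3,s3) ✓  (d4,s3,a4)→rehearsed(a4,s3) ✓  (d5,s1,a1)→rehearsed(a1,s1) ✗  (d5,s2,a1)→rehearsed(a1,s2) ✓  (d5,s2,a3)→rehearsed(a3,s2) ✗
Counterexamples (restrictor triples failing the scope): 8.

8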